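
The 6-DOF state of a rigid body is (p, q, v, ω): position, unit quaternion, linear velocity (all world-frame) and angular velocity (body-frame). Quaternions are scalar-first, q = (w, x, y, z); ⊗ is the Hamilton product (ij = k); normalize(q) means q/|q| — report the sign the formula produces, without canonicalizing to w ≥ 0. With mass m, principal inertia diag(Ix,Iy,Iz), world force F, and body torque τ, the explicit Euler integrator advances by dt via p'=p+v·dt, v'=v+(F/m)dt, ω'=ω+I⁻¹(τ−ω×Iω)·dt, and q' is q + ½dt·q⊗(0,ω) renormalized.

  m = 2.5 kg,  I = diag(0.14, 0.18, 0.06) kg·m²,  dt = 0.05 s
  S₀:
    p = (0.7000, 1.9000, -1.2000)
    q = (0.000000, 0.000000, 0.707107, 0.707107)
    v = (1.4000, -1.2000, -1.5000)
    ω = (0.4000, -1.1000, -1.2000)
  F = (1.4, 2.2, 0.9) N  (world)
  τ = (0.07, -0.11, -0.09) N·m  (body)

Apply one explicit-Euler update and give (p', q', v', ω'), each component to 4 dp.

p' = (0.7700, 1.8400, -1.2750)
q' = (0.0406, -0.0018, 0.7136, 0.6994)
v' = (1.4280, -1.1560, -1.4820)
ω' = (0.4816, -1.1199, -1.2603)

angular accel α = (1.6314, -0.3978, -1.2067)
ω' = ω + α·dt = (0.4816, -1.1199, -1.2603)
Hamilton product q⊗(0,ω) = (1.6263461, -0.0707107, 0.2828428, -0.2828428)
q' = normalize(q + ½dt·q⊗(0,ω)) = (0.0406, -0.0018, 0.7136, 0.6994)
a = (0.5600, 0.8800, 0.3600)
p' = p + v·dt = (0.7700, 1.8400, -1.2750)
new velocity v' = (1.4280, -1.1560, -1.4820)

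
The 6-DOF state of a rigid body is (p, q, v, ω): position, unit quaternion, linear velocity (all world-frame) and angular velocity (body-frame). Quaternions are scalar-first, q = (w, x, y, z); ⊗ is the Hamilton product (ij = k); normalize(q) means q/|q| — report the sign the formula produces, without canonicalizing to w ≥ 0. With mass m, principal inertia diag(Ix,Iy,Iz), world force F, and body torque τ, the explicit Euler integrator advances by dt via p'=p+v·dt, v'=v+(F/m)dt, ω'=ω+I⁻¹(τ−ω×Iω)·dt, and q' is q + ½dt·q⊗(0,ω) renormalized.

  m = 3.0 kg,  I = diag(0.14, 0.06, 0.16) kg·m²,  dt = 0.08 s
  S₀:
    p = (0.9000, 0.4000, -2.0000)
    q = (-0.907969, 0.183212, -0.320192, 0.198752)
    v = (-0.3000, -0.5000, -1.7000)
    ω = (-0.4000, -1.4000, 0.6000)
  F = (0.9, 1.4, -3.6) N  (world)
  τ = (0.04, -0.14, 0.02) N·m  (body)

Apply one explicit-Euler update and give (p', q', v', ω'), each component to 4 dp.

p + v·dt = (0.8760, 0.3600, -2.1360)
v' = v + a·dt = (-0.2760, -0.4627, -1.7960)
precession coupling ω×(Iω) = (-0.0840, 0.0048, -0.0448)
(τ − ω×Iω)/I = (0.8857, -2.4133, 0.4050)
ω + α·dt = (-0.3291, -1.5931, 0.6324)
2q̇ = q⊗(0,ω) = (-0.4942352, 0.4493252, 1.0817286, -0.9293550)
q' = normalize(q + ½dt·q⊗(0,ω)) = (-0.9259, 0.2008, -0.2764, 0.1613)

p' = (0.8760, 0.3600, -2.1360)
q' = (-0.9259, 0.2008, -0.2764, 0.1613)
v' = (-0.2760, -0.4627, -1.7960)
ω' = (-0.3291, -1.5931, 0.6324)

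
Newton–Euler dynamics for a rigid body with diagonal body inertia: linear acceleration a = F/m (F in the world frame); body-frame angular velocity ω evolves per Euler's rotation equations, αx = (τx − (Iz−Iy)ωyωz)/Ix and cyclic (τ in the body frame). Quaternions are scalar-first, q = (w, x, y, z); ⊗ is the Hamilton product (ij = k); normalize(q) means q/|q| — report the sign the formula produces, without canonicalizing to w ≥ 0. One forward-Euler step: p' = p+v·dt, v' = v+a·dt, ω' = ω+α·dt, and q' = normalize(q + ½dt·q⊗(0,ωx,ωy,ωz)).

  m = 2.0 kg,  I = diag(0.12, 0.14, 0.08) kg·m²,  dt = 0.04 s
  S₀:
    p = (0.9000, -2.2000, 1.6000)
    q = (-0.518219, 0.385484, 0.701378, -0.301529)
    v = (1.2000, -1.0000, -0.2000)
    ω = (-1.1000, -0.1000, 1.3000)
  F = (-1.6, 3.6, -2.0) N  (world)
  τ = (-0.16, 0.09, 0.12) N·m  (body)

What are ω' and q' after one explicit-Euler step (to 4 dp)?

(τ − ω×Iω)/I = (-1.3983, 1.0514, 1.4725)
new body rate ω' = (-1.1559, -0.0579, 1.3589)
Hamilton product q⊗(0,ω) = (0.8861579, 1.4516794, -0.1176254, 0.0592827)
q + ½dt·q⊗(0,ω), renormalized = (-0.5002, 0.4143, 0.6986, -0.3002)

ω' = (-1.1559, -0.0579, 1.3589)
q' = (-0.5002, 0.4143, 0.6986, -0.3002)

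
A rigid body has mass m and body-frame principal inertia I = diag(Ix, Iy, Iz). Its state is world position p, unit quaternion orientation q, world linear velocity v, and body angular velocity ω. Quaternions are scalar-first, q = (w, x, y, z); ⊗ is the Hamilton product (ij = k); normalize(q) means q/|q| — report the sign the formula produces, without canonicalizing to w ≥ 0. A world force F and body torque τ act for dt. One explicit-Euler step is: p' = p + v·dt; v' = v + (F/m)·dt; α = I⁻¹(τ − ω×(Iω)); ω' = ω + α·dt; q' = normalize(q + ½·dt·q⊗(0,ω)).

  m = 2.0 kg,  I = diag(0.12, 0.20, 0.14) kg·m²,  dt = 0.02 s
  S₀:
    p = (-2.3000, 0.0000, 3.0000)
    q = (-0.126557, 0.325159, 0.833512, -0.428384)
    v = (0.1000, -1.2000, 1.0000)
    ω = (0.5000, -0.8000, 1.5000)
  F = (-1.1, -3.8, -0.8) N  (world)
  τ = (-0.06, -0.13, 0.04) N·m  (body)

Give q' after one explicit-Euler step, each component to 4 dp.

q⊗(0,ω) = (1.1468061, 0.8442823, -0.6006849, -0.8667187)
q' = normalize(q + ½dt·q⊗(0,ω)) = (-0.1151, 0.3335, 0.8274, -0.4370)

q' = (-0.1151, 0.3335, 0.8274, -0.4370)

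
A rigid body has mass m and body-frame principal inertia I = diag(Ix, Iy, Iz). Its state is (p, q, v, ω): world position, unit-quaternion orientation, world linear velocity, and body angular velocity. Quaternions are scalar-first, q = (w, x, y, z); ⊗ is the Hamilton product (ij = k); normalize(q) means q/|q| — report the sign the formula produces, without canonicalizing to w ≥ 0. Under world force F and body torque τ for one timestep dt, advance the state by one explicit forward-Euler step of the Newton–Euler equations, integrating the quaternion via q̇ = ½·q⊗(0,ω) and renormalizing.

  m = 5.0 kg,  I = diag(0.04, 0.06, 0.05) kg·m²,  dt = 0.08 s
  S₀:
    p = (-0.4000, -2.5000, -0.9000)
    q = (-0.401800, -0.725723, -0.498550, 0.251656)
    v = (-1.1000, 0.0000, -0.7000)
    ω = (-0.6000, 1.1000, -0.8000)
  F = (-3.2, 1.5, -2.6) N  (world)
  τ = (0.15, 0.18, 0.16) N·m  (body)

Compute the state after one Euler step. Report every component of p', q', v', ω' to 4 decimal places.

p' = (-0.4880, -2.5000, -0.9560)
q' = (-0.3885, -0.7099, -0.5445, 0.2202)
v' = (-1.1512, 0.0240, -0.7416)
ω' = (-0.3176, 1.3464, -0.5229)

ω×(Iω) gyroscopic = (0.0088, -0.0048, -0.0132)
(τ − ω×Iω)/I = (3.5300, 3.0800, 3.4640)
ω' = ω + α·dt = (-0.3176, 1.3464, -0.5229)
q⊗(0,ω) = (0.3142960, 0.3630984, -1.1735520, -0.7759853)
q + ½dt·q⊗(0,ω), renormalized = (-0.3885, -0.7099, -0.5445, 0.2202)
new position p' = (-0.4880, -2.5000, -0.9560)
new velocity v' = (-1.1512, 0.0240, -0.7416)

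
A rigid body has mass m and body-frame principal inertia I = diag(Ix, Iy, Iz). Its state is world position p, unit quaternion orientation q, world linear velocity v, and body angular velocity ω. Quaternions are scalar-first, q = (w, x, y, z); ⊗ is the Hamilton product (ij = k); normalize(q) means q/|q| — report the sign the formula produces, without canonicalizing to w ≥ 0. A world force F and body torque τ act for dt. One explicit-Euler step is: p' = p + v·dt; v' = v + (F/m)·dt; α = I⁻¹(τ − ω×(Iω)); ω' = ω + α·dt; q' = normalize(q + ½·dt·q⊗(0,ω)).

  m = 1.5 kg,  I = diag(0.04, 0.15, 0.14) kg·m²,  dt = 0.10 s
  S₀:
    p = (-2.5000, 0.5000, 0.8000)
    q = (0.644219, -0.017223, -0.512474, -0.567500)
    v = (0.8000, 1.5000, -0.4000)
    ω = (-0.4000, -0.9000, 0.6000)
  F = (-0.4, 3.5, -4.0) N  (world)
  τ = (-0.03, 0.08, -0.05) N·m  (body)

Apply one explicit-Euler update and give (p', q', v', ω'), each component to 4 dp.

angular accel α = (-0.8850, 0.3733, -0.6400)
new body rate ω' = (-0.4885, -0.8627, 0.5360)
Hamilton product q⊗(0,ω) = (-0.1276158, -1.0759220, -0.3424633, 0.1970425)
q' = normalize(q + ½dt·q⊗(0,ω)) = (0.6368, -0.0709, -0.5287, -0.5567)
p + v·dt = (-2.4200, 0.6500, 0.7600)
v + (F/m)dt = (0.7733, 1.7333, -0.6667)

p' = (-2.4200, 0.6500, 0.7600)
q' = (0.6368, -0.0709, -0.5287, -0.5567)
v' = (0.7733, 1.7333, -0.6667)
ω' = (-0.4885, -0.8627, 0.5360)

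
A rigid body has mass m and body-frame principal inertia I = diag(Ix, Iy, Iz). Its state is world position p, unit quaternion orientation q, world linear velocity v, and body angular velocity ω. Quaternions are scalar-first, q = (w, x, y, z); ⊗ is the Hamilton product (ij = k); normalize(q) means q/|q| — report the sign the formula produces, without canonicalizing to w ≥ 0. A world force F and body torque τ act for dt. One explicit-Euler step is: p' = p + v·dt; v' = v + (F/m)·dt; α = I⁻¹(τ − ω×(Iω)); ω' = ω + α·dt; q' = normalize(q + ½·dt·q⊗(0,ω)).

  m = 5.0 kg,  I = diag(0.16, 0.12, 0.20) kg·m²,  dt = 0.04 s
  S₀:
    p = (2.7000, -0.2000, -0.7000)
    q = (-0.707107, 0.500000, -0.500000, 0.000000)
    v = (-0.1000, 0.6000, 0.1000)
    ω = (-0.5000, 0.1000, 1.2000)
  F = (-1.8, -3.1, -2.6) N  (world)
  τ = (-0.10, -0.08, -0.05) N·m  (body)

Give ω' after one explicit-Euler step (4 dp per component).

gyro term ω×Iω = (0.0096, 0.0240, 0.0020)
(τ − ω×Iω)/I = (-0.6850, -0.8667, -0.2600)
new body rate ω' = (-0.5274, 0.0653, 1.1896)

ω' = (-0.5274, 0.0653, 1.1896)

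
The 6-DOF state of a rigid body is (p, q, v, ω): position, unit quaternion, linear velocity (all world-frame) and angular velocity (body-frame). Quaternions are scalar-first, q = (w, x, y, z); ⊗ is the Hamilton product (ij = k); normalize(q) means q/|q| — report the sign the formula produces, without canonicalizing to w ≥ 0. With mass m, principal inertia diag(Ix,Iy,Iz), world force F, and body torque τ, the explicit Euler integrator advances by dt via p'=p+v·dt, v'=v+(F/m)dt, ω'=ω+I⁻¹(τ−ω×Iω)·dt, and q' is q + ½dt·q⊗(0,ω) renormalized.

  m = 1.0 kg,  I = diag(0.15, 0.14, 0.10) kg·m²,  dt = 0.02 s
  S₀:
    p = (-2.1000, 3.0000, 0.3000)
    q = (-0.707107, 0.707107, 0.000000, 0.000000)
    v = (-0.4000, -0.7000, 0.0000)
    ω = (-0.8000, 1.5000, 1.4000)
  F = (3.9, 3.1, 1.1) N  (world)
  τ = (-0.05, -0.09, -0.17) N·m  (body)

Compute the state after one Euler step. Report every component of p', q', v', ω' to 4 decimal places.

new position p' = (-2.1080, 2.9860, 0.3000)
v' = v + a·dt = (-0.3220, -0.6380, 0.0220)
precession coupling ω×(Iω) = (-0.0840, -0.0560, 0.0120)
angular accel α = (0.2267, -0.2429, -1.8200)
ω' = ω + α·dt = (-0.7955, 1.4951, 1.3636)
q⊗(0,ω) = (0.5656856, 0.5656856, -2.0506103, 0.0707107)
q' = normalize(q + ½dt·q⊗(0,ω)) = (-0.7013, 0.7126, -0.0205, 0.0007)

p' = (-2.1080, 2.9860, 0.3000)
q' = (-0.7013, 0.7126, -0.0205, 0.0007)
v' = (-0.3220, -0.6380, 0.0220)
ω' = (-0.7955, 1.4951, 1.3636)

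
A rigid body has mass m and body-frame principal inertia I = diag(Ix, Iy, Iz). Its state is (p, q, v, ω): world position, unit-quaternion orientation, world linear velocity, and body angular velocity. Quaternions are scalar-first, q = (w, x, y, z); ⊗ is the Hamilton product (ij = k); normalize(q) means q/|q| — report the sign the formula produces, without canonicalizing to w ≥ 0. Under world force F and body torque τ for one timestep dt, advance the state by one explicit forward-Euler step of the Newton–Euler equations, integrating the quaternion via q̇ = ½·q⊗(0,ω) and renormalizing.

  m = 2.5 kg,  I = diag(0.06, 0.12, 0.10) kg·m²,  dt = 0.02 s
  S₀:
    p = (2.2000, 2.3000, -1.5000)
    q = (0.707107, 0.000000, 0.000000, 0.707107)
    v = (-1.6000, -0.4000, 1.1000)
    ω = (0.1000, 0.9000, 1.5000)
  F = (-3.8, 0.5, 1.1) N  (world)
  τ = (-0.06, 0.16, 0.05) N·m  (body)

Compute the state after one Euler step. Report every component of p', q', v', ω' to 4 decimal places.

(τ − ω×Iω)/I = (-0.5500, 1.3833, 0.4460)
ω' = ω + α·dt = (0.0890, 0.9277, 1.5089)
Hamilton product q⊗(0,ω) = (-1.0606605, -0.5656856, 0.7071070, 1.0606605)
q + ½dt·q⊗(0,ω), renormalized = (0.6964, -0.0057, 0.0071, 0.7176)
a = F/m = (-1.5200, 0.2000, 0.4400)
p' = p + v·dt = (2.1680, 2.2920, -1.4780)
new velocity v' = (-1.6304, -0.3960, 1.1088)

p' = (2.1680, 2.2920, -1.4780)
q' = (0.6964, -0.0057, 0.0071, 0.7176)
v' = (-1.6304, -0.3960, 1.1088)
ω' = (0.0890, 0.9277, 1.5089)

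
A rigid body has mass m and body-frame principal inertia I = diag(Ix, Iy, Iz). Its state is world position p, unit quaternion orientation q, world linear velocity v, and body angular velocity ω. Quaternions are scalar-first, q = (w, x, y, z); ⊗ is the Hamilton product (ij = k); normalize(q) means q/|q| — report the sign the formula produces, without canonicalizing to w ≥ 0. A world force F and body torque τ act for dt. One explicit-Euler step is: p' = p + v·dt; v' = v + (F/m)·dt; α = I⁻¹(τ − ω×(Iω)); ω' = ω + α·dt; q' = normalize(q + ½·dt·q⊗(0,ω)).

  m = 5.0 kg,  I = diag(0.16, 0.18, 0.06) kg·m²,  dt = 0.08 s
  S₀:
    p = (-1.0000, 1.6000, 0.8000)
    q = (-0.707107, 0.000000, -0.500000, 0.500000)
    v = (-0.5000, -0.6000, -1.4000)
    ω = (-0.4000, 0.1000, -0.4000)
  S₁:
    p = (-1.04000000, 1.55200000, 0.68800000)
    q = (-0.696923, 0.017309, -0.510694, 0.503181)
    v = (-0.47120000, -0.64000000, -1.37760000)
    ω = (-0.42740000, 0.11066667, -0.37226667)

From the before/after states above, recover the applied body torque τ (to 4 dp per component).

τ = (-0.0500, 0.0400, 0.0200)

rate change Δω = (-0.02740000, 0.01066667, 0.02773333)
precession coupling = (0.0048, 0.0160, -0.0008)
applied torque τ = (-0.0500, 0.0400, 0.0200)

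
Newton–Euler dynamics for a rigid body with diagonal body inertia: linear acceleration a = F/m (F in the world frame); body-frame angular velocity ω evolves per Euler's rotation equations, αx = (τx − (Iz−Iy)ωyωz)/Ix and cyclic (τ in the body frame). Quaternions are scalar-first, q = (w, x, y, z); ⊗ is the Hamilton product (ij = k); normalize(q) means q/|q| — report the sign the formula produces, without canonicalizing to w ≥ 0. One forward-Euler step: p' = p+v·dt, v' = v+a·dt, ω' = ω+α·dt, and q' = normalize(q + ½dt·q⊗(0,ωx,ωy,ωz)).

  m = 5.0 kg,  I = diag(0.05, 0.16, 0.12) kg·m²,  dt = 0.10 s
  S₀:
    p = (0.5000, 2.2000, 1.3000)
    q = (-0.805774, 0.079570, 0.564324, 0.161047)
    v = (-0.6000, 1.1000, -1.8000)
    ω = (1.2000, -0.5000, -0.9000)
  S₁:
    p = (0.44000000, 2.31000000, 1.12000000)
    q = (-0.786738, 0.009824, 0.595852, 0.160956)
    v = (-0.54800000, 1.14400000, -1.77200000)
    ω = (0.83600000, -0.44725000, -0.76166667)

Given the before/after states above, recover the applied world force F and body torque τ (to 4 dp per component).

v₁ − v₀ = (0.05200000, 0.04400000, 0.02800000)
F = m·Δv/dt = (2.6000, 2.2000, 1.4000)
ω₁ − ω₀ = (-0.36400000, 0.05275000, 0.13833333)
ω₀×(Iω₀) = (-0.0180, 0.0756, -0.0660)
I·α + gyro = (-0.2000, 0.1600, 0.1000)

F = (2.6000, 2.2000, 1.4000)
τ = (-0.2000, 0.1600, 0.1000)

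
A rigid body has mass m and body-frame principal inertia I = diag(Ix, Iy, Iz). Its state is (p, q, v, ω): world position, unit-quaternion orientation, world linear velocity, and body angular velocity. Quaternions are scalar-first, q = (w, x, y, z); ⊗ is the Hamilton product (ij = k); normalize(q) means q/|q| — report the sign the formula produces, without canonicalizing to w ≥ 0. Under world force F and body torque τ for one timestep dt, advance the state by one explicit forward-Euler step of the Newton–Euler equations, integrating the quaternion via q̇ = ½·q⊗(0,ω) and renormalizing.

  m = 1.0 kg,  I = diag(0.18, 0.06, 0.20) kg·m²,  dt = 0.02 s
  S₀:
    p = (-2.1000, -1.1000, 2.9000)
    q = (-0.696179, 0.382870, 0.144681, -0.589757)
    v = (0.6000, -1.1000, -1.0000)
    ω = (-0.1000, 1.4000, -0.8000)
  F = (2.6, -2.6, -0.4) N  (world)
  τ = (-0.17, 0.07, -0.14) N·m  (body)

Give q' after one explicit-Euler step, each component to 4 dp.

q' = (-0.7024, 0.3906, 0.1386, -0.5786)

Hamilton product q⊗(0,ω) = (-0.6360720, 0.7795329, -0.6093789, 1.1074293)
updated quaternion q' = (-0.7024, 0.3906, 0.1386, -0.5786)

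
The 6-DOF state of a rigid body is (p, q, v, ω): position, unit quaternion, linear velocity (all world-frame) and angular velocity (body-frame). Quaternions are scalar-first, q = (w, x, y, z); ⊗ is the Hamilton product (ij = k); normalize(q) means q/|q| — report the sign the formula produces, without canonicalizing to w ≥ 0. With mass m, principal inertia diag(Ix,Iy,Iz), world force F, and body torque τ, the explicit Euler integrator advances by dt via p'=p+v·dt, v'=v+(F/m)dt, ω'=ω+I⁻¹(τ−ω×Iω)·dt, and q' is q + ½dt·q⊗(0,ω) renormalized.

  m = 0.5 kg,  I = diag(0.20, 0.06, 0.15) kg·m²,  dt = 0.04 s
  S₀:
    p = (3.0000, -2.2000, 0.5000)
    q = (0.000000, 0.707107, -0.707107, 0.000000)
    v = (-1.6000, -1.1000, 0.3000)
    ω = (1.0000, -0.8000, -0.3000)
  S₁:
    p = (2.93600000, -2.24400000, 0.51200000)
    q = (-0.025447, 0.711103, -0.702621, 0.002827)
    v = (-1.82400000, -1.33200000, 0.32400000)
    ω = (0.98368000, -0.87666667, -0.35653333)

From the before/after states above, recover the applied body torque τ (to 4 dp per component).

ω₁ − ω₀ = (-0.01632000, -0.07666667, -0.05653333)
gyro term ω₀×Iω₀ = (0.0216, -0.0150, 0.1120)
I·α + gyro = (-0.0600, -0.1300, -0.1000)

τ = (-0.0600, -0.1300, -0.1000)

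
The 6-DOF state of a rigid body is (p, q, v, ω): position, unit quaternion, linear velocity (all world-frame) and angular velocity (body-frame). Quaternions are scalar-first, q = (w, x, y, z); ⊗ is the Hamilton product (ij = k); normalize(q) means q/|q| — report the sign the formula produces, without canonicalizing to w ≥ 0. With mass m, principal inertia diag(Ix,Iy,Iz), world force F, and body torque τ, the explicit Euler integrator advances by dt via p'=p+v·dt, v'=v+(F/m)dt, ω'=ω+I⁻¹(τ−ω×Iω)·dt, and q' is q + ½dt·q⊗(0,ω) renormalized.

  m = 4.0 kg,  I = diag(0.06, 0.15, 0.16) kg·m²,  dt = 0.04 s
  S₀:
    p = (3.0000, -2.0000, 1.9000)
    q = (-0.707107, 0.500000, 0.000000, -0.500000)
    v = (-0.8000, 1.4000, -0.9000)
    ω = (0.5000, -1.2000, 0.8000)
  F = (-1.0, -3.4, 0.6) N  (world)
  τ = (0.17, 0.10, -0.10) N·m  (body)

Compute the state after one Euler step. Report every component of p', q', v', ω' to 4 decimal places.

p' = (2.9680, -1.9440, 1.8640)
q' = (-0.7038, 0.4807, 0.0040, -0.5231)
v' = (-0.8100, 1.3660, -0.8940)
ω' = (0.6197, -1.1627, 0.7885)

a = F/m = (-0.2500, -0.8500, 0.1500)
p' = p + v·dt = (2.9680, -1.9440, 1.8640)
new velocity v' = (-0.8100, 1.3660, -0.8940)
gyro term ω×Iω = (-0.0096, -0.0400, -0.0540)
angular accel α = (2.9933, 0.9333, -0.2875)
ω' = ω + α·dt = (0.6197, -1.1627, 0.7885)
2q̇ = q⊗(0,ω) = (0.1500000, -0.9535535, 0.1985284, -1.1656856)
q' = normalize(q + ½dt·q⊗(0,ω)) = (-0.7038, 0.4807, 0.0040, -0.5231)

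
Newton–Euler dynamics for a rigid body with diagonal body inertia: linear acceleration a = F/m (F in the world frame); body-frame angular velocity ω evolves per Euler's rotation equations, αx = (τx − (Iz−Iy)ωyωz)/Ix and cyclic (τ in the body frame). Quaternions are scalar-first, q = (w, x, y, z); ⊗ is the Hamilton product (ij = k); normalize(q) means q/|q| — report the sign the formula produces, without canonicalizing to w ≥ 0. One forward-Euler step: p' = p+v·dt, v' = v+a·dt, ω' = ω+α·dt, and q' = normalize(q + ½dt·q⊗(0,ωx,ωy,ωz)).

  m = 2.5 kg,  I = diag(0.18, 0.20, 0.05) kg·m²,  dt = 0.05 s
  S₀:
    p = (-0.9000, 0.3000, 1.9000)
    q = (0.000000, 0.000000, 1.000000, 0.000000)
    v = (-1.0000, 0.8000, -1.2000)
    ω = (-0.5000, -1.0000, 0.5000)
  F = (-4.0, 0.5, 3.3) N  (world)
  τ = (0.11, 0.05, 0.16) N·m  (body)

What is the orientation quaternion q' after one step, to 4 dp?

q' = (0.0250, 0.0125, 0.9995, 0.0125)

q⊗(0,ω) = (1.0000000, 0.5000000, 0.0000000, 0.5000000)
updated quaternion q' = (0.0250, 0.0125, 0.9995, 0.0125)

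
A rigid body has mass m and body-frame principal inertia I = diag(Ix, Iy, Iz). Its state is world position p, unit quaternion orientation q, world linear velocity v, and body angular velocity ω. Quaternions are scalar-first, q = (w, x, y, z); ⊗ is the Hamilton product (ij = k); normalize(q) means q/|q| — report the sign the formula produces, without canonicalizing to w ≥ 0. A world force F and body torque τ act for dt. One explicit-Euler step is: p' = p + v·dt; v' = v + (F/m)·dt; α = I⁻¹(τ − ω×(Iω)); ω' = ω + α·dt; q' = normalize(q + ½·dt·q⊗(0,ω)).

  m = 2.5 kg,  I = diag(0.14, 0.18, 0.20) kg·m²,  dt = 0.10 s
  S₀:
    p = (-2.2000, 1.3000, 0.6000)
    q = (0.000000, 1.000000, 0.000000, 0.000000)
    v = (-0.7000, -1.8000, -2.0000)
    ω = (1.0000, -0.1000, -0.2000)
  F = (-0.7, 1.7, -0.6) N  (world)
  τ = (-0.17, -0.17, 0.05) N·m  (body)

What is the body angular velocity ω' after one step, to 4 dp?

ω' = (0.8783, -0.2011, -0.1730)

angular accel α = (-1.2171, -1.0111, 0.2700)
ω' = ω + α·dt = (0.8783, -0.2011, -0.1730)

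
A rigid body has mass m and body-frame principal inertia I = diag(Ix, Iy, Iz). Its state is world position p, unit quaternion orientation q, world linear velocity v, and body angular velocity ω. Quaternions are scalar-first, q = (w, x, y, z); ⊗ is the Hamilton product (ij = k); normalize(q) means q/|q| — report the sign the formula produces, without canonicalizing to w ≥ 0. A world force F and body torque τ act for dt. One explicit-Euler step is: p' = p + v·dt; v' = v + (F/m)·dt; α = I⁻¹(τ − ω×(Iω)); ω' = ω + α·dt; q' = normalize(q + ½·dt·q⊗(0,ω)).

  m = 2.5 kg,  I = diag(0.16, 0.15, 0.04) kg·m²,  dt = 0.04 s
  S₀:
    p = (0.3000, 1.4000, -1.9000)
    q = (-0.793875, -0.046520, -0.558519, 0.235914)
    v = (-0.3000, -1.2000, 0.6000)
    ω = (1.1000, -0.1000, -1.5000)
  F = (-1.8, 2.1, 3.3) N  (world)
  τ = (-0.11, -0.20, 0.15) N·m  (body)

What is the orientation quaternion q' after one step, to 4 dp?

q' = (-0.7863, -0.0467, -0.5528, 0.2719)

q⊗(0,ω) = (0.3491911, -0.0118926, 0.2691129, 1.8098354)
updated quaternion q' = (-0.7863, -0.0467, -0.5528, 0.2719)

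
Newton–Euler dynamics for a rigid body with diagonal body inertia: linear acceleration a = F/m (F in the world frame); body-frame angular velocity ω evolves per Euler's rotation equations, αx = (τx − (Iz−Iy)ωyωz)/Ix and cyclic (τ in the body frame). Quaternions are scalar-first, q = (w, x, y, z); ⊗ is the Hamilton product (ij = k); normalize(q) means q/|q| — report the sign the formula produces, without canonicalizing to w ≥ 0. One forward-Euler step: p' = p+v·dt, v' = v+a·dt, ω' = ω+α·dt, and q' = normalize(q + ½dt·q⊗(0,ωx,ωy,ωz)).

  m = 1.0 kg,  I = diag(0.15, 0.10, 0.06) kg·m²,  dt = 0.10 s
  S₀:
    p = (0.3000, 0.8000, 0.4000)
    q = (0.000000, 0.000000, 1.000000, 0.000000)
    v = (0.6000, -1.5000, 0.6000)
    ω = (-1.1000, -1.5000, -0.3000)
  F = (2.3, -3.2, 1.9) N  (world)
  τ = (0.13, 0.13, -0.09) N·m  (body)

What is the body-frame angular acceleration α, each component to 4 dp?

ω×(Iω) gyroscopic = (-0.0180, 0.0297, -0.0825)
(τ − ω×Iω)/I = (0.9867, 1.0030, -0.1250)

α = (0.9867, 1.0030, -0.1250)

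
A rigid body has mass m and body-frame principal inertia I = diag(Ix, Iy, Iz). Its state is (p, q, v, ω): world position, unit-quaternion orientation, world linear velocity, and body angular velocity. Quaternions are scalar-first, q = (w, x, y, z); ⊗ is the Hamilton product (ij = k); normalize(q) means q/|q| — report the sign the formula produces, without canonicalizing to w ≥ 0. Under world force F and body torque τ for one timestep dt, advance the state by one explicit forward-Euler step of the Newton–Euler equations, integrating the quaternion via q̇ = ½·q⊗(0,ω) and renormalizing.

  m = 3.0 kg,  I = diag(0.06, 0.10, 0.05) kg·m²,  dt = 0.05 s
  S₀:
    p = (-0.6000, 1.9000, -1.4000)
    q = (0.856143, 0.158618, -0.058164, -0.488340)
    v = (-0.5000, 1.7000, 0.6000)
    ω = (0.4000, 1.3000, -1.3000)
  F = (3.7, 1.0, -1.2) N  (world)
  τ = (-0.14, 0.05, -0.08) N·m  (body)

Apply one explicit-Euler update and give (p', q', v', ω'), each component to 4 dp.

a = (1.2333, 0.3333, -0.4000)
p + v·dt = (-0.6250, 1.9850, -1.3700)
v + (F/m)dt = (-0.4383, 1.7167, 0.5800)
precession coupling ω×(Iω) = (0.0845, -0.0052, 0.0208)
(τ − ω×Iω)/I = (-3.7417, 0.5520, -2.0160)
ω + α·dt = (0.2129, 1.3276, -1.4008)
2q̇ = q⊗(0,ω) = (-0.6226760, 1.0529124, 1.1238533, -0.8835169)
q' = normalize(q + ½dt·q⊗(0,ω)) = (0.8396, 0.1847, -0.0300, -0.5099)

p' = (-0.6250, 1.9850, -1.3700)
q' = (0.8396, 0.1847, -0.0300, -0.5099)
v' = (-0.4383, 1.7167, 0.5800)
ω' = (0.2129, 1.3276, -1.4008)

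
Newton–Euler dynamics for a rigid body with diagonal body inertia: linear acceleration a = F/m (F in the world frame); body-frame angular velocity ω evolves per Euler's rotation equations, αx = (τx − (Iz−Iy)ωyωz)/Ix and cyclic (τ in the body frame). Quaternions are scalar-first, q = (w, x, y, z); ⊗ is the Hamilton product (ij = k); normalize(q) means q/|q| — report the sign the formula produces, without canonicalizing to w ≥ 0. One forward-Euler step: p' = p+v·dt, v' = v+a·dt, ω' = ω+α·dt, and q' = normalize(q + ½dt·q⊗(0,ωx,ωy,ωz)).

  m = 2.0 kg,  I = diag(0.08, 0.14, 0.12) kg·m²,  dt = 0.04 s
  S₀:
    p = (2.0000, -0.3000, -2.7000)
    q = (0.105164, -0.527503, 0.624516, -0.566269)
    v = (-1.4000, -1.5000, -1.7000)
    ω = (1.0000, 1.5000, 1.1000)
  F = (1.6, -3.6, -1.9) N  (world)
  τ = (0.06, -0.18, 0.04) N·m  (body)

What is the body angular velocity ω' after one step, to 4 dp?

ω' = (1.0465, 1.4611, 1.0833)

ω×(Iω) gyroscopic = (-0.0330, -0.0440, 0.0900)
(τ − ω×Iω)/I = (1.1625, -0.9714, -0.4167)
ω' = ω + α·dt = (1.0465, 1.4611, 1.0833)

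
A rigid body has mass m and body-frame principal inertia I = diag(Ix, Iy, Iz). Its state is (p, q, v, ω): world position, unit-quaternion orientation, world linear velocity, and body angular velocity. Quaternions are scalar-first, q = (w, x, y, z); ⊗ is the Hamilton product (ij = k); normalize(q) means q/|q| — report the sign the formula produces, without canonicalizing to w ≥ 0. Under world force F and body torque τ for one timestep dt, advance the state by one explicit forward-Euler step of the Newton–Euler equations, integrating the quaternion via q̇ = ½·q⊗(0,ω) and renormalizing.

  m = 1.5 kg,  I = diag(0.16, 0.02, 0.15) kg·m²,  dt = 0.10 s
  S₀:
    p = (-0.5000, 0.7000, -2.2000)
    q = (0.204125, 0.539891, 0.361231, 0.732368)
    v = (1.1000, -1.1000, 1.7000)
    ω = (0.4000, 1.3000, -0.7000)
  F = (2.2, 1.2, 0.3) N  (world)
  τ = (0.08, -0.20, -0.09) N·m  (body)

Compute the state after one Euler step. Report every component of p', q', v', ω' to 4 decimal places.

p' = p + v·dt = (-0.3900, 0.5900, -2.0300)
new velocity v' = (1.2467, -1.0200, 1.7200)
ω×(Iω) gyroscopic = (-0.1183, -0.0028, -0.0728)
α = I⁻¹(τ − ω×Iω) = (1.2394, -9.8600, -0.1147)
new body rate ω' = (0.5239, 0.3140, -0.7115)
2q̇ = q⊗(0,ω) = (-0.1728991, -1.1232901, 0.9362334, 0.4144784)
q' = normalize(q + ½dt·q⊗(0,ω)) = (0.1949, 0.4823, 0.4069, 0.7509)

p' = (-0.3900, 0.5900, -2.0300)
q' = (0.1949, 0.4823, 0.4069, 0.7509)
v' = (1.2467, -1.0200, 1.7200)
ω' = (0.5239, 0.3140, -0.7115)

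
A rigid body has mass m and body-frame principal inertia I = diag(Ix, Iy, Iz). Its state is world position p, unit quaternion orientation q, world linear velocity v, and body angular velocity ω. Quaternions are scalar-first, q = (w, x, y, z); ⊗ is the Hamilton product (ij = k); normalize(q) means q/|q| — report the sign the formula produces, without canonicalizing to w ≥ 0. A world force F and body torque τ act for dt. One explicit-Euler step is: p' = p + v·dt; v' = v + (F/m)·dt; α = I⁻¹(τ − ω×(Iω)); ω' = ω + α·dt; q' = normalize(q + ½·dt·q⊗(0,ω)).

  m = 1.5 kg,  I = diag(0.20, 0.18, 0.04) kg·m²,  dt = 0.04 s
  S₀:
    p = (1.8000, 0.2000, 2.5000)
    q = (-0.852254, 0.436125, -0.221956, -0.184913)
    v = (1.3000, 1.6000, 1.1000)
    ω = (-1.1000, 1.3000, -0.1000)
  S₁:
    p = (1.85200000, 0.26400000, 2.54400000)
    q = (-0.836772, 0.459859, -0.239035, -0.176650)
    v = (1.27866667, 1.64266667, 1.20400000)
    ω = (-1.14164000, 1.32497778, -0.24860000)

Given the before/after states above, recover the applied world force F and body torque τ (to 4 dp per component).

v₁ − v₀ = (-0.02133333, 0.04266667, 0.10400000)
applied force F = (-0.8000, 1.6000, 3.9000)
ω₁ − ω₀ = (-0.04164000, 0.02497778, -0.14860000)
ω₀×(Iω₀) = (0.0182, 0.0176, 0.0286)
applied torque τ = (-0.1900, 0.1300, -0.1200)

F = (-0.8000, 1.6000, 3.9000)
τ = (-0.1900, 0.1300, -0.1200)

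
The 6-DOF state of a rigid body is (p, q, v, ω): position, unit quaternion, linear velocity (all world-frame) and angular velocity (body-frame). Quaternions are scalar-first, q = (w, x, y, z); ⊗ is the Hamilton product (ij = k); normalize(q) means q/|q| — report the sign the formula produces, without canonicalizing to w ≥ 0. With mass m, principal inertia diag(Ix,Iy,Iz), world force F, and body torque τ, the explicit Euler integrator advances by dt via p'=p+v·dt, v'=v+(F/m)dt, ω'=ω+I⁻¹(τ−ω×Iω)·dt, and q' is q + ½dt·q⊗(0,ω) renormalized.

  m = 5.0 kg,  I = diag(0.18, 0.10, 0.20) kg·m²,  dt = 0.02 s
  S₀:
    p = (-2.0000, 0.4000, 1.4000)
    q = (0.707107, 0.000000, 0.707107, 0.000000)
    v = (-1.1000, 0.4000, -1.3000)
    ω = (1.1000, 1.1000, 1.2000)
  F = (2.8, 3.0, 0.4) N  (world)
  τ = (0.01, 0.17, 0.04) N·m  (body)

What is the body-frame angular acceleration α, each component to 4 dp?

α = (-0.6778, 1.9640, 0.6840)

precession coupling ω×(Iω) = (0.1320, -0.0264, -0.0968)
α = I⁻¹(τ − ω×Iω) = (-0.6778, 1.9640, 0.6840)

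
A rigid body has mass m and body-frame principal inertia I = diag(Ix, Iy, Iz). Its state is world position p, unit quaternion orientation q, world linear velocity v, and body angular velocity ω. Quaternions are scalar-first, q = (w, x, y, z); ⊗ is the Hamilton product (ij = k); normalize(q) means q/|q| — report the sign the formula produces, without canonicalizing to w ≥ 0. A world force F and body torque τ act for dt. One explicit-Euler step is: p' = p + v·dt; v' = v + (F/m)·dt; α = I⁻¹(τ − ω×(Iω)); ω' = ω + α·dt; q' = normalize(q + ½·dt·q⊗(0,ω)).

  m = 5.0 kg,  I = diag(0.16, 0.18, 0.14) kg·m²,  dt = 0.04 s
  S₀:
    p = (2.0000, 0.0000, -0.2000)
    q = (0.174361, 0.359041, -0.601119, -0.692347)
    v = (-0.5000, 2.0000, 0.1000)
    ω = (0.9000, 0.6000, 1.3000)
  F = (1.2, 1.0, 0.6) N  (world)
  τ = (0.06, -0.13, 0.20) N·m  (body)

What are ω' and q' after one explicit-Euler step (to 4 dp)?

ω' = (0.9228, 0.5659, 1.3541)
q' = (0.1930, 0.3547, -0.6205, -0.6723)

angular accel α = (0.5700, -0.8522, 1.3514)
new body rate ω' = (0.9228, 0.5659, 1.3541)
Hamilton product q⊗(0,ω) = (0.9375856, -0.2091216, -0.9852490, 0.9831010)
q + ½dt·q⊗(0,ω), renormalized = (0.1930, 0.3547, -0.6205, -0.6723)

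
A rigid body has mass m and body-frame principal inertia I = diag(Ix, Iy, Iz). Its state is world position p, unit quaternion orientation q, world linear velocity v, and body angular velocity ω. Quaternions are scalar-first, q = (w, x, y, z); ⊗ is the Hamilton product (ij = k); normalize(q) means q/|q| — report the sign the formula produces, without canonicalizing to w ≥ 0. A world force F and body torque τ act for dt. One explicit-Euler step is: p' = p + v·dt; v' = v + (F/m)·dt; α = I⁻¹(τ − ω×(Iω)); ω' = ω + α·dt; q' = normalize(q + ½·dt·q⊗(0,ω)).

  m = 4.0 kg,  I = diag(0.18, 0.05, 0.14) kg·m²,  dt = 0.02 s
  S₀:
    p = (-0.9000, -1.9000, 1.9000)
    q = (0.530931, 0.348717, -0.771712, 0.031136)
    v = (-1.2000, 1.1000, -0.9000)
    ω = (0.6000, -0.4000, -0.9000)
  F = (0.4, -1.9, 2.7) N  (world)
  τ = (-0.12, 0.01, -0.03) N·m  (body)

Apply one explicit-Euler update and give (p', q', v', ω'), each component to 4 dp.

a = F/m = (0.1000, -0.4750, 0.6750)
new position p' = (-0.9240, -1.8780, 1.8820)
v + (F/m)dt = (-1.1980, 1.0905, -0.8865)
gyro term ω×Iω = (0.0324, -0.0216, 0.0312)
angular accel α = (-0.8467, 0.6320, -0.4371)
ω + α·dt = (0.5831, -0.3874, -0.9087)
q⊗(0,ω) = (-0.4898926, 1.0255538, 0.1201545, -0.1542975)
updated quaternion q' = (0.5260, 0.3589, -0.7705, 0.0296)

p' = (-0.9240, -1.8780, 1.8820)
q' = (0.5260, 0.3589, -0.7705, 0.0296)
v' = (-1.1980, 1.0905, -0.8865)
ω' = (0.5831, -0.3874, -0.9087)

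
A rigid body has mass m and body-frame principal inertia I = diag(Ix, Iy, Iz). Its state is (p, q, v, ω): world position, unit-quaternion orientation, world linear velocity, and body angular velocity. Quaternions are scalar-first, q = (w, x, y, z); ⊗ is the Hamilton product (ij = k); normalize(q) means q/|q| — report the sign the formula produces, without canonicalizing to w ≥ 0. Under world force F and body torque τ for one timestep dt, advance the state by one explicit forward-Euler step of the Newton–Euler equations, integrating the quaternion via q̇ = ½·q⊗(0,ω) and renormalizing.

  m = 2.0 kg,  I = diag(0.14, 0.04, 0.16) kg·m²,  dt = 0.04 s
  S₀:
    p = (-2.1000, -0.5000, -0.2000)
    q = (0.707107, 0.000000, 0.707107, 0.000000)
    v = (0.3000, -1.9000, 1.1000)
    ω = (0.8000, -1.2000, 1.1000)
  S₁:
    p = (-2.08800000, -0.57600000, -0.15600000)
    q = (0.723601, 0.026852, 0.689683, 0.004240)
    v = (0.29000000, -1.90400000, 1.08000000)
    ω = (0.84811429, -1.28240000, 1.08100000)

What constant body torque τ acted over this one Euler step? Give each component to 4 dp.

τ = (0.0100, -0.1000, 0.0200)

ω₁ − ω₀ = (0.04811429, -0.08240000, -0.01900000)
applied torque τ = (0.0100, -0.1000, 0.0200)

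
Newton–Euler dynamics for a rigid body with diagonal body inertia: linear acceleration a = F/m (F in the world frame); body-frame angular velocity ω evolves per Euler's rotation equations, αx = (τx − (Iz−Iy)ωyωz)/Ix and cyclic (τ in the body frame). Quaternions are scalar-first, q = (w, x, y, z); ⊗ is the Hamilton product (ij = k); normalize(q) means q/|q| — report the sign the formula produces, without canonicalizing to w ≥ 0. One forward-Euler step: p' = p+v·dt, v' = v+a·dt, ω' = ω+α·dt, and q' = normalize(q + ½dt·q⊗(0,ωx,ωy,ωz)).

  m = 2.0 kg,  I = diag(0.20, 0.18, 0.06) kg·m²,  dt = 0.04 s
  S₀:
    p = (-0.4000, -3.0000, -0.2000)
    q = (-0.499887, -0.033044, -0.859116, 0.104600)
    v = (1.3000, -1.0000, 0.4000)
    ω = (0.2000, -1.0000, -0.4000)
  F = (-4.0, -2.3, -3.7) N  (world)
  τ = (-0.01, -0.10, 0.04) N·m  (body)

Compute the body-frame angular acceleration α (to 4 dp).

α = (0.1900, -0.4933, 0.6000)

ω×(Iω) gyroscopic = (-0.0480, -0.0112, 0.0040)
angular accel α = (0.1900, -0.4933, 0.6000)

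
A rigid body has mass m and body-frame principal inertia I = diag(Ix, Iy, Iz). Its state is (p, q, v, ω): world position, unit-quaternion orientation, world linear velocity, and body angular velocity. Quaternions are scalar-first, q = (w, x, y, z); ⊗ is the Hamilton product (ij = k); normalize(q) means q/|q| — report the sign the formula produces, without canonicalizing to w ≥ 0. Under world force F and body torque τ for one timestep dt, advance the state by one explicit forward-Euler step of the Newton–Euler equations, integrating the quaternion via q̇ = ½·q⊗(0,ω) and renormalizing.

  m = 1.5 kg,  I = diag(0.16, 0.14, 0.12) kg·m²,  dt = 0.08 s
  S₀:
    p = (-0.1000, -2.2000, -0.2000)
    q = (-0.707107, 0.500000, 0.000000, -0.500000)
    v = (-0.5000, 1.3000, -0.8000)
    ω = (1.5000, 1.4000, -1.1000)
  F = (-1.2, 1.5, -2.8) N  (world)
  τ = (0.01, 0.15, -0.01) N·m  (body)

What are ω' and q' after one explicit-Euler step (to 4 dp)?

ω' = (1.4896, 1.5234, -1.0787)
q' = (-0.7558, 0.4835, -0.0474, -0.4390)

gyro term ω×Iω = (0.0308, -0.0660, -0.0420)
angular accel α = (-0.1300, 1.5429, 0.2667)
new body rate ω' = (1.4896, 1.5234, -1.0787)
q⊗(0,ω) = (-1.3000000, -0.3606605, -1.1899498, 1.4778177)
q + ½dt·q⊗(0,ω), renormalized = (-0.7558, 0.4835, -0.0474, -0.4390)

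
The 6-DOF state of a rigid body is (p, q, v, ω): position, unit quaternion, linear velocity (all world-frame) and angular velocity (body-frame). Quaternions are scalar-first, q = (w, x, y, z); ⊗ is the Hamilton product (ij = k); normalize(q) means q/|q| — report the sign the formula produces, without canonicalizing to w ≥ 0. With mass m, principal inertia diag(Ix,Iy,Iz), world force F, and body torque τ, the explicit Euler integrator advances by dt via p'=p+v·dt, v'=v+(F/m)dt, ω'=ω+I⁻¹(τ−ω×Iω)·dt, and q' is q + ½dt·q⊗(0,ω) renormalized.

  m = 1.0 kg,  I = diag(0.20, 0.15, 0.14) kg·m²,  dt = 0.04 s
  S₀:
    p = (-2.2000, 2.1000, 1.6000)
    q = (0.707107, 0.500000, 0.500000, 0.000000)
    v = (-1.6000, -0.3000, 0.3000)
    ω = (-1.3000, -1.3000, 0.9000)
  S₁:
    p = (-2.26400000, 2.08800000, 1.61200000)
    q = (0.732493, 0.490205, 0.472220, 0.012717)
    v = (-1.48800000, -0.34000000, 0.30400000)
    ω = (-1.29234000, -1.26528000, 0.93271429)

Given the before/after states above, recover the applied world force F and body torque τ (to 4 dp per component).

rate change Δω = (0.00766000, 0.03472000, 0.03271429)
gyro term ω₀×Iω₀ = (0.0117, -0.0702, -0.0845)
applied torque τ = (0.0500, 0.0600, 0.0300)
velocity change Δv = (0.11200000, -0.04000000, 0.00400000)
m·(v₁−v₀)/dt = (2.8000, -1.0000, 0.1000)

F = (2.8000, -1.0000, 0.1000)
τ = (0.0500, 0.0600, 0.0300)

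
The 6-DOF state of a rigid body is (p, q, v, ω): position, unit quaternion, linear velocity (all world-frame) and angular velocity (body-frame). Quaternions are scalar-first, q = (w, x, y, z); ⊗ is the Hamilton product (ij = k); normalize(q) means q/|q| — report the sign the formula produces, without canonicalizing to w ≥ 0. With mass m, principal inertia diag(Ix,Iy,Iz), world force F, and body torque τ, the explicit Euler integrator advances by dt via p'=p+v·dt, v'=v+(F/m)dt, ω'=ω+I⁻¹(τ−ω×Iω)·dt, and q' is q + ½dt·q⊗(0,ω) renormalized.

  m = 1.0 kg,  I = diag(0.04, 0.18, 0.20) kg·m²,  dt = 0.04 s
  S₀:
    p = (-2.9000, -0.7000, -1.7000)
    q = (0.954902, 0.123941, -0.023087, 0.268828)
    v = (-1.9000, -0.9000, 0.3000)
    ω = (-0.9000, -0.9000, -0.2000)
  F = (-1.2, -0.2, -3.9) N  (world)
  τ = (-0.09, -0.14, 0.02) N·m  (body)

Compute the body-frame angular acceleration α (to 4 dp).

α = (-2.3400, -0.6178, -0.4670)

precession coupling ω×(Iω) = (0.0036, -0.0288, 0.1134)
angular accel α = (-2.3400, -0.6178, -0.4670)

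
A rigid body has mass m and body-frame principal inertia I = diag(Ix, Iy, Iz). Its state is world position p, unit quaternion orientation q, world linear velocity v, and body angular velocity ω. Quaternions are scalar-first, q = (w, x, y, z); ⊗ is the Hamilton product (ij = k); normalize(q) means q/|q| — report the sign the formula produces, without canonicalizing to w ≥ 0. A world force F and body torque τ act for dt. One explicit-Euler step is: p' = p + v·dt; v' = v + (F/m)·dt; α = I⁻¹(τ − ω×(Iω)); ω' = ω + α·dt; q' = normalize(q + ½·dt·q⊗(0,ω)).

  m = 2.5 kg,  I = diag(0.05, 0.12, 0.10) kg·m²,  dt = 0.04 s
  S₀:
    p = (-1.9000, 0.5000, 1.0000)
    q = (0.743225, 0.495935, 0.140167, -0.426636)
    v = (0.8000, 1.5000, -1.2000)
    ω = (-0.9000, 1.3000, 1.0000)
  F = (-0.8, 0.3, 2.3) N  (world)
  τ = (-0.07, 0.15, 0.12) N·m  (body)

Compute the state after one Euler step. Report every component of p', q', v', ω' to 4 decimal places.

p' = (-1.8680, 0.5600, 0.9520)
q' = (0.7565, 0.4961, 0.1571, -0.3961)
v' = (0.7872, 1.5048, -1.1632)
ω' = (-0.9352, 1.3350, 1.0808)

ω×(Iω) gyroscopic = (-0.0260, 0.0450, -0.0819)
α = I⁻¹(τ − ω×Iω) = (-0.8800, 0.8750, 2.0190)
new body rate ω' = (-0.9352, 1.3350, 1.0808)
2q̇ = q⊗(0,ω) = (0.6907604, 0.0258913, 0.8542299, 1.5140908)
q' = normalize(q + ½dt·q⊗(0,ω)) = (0.7565, 0.4961, 0.1571, -0.3961)
p' = p + v·dt = (-1.8680, 0.5600, 0.9520)
new velocity v' = (0.7872, 1.5048, -1.1632)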